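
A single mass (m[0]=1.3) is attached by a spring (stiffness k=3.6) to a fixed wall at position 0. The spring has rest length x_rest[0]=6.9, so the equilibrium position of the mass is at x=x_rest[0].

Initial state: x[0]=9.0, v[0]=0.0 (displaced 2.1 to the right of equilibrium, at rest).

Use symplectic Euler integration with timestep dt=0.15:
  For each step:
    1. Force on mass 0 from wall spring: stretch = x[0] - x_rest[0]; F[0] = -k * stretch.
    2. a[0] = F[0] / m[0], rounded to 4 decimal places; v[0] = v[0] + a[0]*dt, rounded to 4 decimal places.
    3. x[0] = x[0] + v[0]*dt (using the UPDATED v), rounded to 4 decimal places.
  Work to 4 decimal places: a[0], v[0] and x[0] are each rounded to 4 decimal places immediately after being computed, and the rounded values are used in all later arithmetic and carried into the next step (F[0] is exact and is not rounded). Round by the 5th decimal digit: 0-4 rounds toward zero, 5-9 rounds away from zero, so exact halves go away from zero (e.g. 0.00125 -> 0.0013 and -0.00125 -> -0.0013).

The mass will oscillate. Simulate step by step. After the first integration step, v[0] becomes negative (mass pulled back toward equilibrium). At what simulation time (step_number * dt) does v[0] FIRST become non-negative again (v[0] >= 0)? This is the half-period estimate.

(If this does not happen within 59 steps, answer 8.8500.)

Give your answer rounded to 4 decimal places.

Step 0: x=[9.0000] v=[0.0000]
Step 1: x=[8.8692] v=[-0.8723]
Step 2: x=[8.6157] v=[-1.6903]
Step 3: x=[8.2553] v=[-2.4030]
Step 4: x=[7.8104] v=[-2.9660]
Step 5: x=[7.3088] v=[-3.3442]
Step 6: x=[6.7817] v=[-3.5140]
Step 7: x=[6.2620] v=[-3.4649]
Step 8: x=[5.7820] v=[-3.1999]
Step 9: x=[5.3717] v=[-2.7355]
Step 10: x=[5.0566] v=[-2.1007]
Step 11: x=[4.8564] v=[-1.3350]
Step 12: x=[4.7835] v=[-0.4861]
Step 13: x=[4.8425] v=[0.3931]
First v>=0 after going negative at step 13, time=1.9500

Answer: 1.9500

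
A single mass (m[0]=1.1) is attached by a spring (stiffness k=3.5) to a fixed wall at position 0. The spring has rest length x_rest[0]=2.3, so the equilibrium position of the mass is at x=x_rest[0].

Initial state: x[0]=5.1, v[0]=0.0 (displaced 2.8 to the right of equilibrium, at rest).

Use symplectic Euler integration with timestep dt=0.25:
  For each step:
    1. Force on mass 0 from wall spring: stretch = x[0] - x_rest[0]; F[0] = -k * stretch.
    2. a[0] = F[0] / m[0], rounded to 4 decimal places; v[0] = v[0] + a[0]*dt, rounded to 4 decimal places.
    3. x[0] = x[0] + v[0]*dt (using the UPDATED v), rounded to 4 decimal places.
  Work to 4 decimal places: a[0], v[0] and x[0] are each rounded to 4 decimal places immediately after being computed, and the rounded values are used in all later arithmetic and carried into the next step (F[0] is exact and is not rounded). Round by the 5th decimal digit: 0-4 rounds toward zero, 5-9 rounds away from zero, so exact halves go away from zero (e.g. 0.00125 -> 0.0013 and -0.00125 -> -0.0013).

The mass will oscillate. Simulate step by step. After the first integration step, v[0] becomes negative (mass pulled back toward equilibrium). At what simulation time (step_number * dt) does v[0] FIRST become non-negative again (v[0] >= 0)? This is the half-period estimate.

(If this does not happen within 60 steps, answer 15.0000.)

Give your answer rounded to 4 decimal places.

Answer: 1.7500

Derivation:
Step 0: x=[5.1000] v=[0.0000]
Step 1: x=[4.5432] v=[-2.2273]
Step 2: x=[3.5403] v=[-4.0117]
Step 3: x=[2.2907] v=[-4.9983]
Step 4: x=[1.0430] v=[-4.9909]
Step 5: x=[0.0453] v=[-3.9910]
Step 6: x=[-0.5041] v=[-2.1975]
Step 7: x=[-0.4959] v=[0.0330]
First v>=0 after going negative at step 7, time=1.7500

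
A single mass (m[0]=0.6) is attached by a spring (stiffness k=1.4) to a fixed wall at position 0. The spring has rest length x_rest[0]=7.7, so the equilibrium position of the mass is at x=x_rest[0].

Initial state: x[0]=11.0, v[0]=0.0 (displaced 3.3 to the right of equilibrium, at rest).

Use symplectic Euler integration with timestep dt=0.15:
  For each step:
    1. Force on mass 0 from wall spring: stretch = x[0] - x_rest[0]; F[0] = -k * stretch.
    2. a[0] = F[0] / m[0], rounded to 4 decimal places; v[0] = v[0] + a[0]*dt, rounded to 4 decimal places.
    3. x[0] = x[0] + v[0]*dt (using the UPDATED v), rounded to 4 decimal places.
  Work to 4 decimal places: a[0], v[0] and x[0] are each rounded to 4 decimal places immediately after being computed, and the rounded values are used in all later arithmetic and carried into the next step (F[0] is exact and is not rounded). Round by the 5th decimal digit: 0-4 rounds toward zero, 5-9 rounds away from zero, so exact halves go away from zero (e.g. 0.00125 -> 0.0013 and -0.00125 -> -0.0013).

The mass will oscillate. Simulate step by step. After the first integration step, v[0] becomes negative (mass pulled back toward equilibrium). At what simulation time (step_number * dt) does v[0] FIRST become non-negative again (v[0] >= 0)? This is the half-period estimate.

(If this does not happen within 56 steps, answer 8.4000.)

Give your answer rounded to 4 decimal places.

Answer: 2.1000

Derivation:
Step 0: x=[11.0000] v=[0.0000]
Step 1: x=[10.8268] v=[-1.1550]
Step 2: x=[10.4894] v=[-2.2494]
Step 3: x=[10.0055] v=[-3.2257]
Step 4: x=[9.4006] v=[-4.0326]
Step 5: x=[8.7064] v=[-4.6278]
Step 6: x=[7.9594] v=[-4.9800]
Step 7: x=[7.1988] v=[-5.0708]
Step 8: x=[6.4645] v=[-4.8954]
Step 9: x=[5.7951] v=[-4.4630]
Step 10: x=[5.2257] v=[-3.7963]
Step 11: x=[4.7862] v=[-2.9303]
Step 12: x=[4.4996] v=[-1.9105]
Step 13: x=[4.3810] v=[-0.7904]
Step 14: x=[4.4367] v=[0.3712]
First v>=0 after going negative at step 14, time=2.1000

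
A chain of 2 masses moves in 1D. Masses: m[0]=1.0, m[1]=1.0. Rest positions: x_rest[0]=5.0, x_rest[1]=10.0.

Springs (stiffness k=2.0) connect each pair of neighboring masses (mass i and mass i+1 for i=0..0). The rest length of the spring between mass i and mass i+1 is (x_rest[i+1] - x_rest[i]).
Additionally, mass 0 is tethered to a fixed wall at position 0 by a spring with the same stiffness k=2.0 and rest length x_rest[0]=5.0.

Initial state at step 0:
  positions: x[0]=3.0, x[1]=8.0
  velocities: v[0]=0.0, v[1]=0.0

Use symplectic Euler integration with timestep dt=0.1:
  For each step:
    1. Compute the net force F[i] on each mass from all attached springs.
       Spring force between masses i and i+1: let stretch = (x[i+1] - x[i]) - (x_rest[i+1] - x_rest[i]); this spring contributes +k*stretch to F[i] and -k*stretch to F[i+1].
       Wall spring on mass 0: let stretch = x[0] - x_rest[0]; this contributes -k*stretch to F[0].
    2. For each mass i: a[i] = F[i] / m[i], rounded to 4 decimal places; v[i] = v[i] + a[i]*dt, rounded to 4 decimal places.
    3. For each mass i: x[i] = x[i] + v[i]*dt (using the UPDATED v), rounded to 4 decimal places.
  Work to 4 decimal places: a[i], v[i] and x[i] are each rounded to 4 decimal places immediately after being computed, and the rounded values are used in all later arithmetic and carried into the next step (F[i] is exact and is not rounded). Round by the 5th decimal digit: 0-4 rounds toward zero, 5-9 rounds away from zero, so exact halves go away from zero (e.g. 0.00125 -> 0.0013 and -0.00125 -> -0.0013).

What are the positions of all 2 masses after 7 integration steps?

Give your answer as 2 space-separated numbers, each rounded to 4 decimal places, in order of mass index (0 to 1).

Step 0: x=[3.0000 8.0000] v=[0.0000 0.0000]
Step 1: x=[3.0400 8.0000] v=[0.4000 0.0000]
Step 2: x=[3.1184 8.0008] v=[0.7840 0.0080]
Step 3: x=[3.2321 8.0040] v=[1.1368 0.0315]
Step 4: x=[3.3766 8.0117] v=[1.4448 0.0771]
Step 5: x=[3.5463 8.0267] v=[1.6965 0.1501]
Step 6: x=[3.7346 8.0521] v=[1.8833 0.2540]
Step 7: x=[3.9346 8.0912] v=[1.9999 0.3905]

Answer: 3.9346 8.0912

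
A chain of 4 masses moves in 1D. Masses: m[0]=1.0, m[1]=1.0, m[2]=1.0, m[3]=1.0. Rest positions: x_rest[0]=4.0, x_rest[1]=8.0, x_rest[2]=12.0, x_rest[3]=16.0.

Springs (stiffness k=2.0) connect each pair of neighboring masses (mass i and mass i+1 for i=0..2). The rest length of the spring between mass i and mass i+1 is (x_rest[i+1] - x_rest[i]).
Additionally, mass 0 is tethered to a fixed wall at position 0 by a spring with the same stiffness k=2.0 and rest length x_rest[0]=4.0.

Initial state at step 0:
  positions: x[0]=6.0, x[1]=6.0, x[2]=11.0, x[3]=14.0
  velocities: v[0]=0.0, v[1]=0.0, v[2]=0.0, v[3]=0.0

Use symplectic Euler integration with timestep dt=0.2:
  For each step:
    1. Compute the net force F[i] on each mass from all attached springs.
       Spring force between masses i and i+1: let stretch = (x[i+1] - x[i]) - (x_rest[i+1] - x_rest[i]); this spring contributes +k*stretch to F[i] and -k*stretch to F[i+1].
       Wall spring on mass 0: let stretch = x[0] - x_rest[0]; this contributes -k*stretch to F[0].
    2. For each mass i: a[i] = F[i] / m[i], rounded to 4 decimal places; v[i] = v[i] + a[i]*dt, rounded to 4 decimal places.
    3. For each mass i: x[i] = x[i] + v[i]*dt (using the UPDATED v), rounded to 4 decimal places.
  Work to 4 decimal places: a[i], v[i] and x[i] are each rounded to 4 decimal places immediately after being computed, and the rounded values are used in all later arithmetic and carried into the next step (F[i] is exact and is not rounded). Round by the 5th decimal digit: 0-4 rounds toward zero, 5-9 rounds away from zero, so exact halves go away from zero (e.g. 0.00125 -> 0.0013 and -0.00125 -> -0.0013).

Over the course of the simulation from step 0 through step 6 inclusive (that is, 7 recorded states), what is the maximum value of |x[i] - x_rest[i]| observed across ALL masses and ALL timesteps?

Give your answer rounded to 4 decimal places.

Step 0: x=[6.0000 6.0000 11.0000 14.0000] v=[0.0000 0.0000 0.0000 0.0000]
Step 1: x=[5.5200 6.4000 10.8400 14.0800] v=[-2.4000 2.0000 -0.8000 0.4000]
Step 2: x=[4.6688 7.0848 10.5840 14.2208] v=[-4.2560 3.4240 -1.2800 0.7040]
Step 3: x=[3.6374 7.8563 10.3390 14.3907] v=[-5.1571 3.8573 -1.2250 0.8493]
Step 4: x=[2.6525 8.4889 10.2195 14.5564] v=[-4.9245 3.1628 -0.5974 0.8286]
Step 5: x=[1.9223 8.7930 10.3085 14.6952] v=[-3.6509 1.5205 0.4451 0.6938]
Step 6: x=[1.5880 8.6687 10.6272 14.8030] v=[-1.6715 -0.6216 1.5936 0.5391]
Max displacement = 2.4120

Answer: 2.4120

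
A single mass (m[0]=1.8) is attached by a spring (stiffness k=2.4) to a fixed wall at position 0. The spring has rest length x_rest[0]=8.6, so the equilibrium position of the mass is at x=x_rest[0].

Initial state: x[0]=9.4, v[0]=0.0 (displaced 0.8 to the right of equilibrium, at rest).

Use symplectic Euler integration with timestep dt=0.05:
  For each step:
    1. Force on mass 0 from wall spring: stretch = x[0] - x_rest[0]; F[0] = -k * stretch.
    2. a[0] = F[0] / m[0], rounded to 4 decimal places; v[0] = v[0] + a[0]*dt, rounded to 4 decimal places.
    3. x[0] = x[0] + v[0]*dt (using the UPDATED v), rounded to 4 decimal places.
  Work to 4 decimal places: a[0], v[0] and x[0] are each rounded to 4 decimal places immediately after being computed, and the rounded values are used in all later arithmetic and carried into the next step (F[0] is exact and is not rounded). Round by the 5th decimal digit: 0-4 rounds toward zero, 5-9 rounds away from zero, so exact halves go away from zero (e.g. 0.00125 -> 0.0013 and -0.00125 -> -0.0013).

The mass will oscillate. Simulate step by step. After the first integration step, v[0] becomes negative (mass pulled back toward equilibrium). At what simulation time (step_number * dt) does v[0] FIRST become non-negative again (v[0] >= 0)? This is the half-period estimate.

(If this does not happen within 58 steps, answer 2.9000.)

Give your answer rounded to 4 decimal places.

Step 0: x=[9.4000] v=[0.0000]
Step 1: x=[9.3973] v=[-0.0533]
Step 2: x=[9.3920] v=[-0.1065]
Step 3: x=[9.3840] v=[-0.1593]
Step 4: x=[9.3734] v=[-0.2116]
Step 5: x=[9.3602] v=[-0.2632]
Step 6: x=[9.3445] v=[-0.3139]
Step 7: x=[9.3263] v=[-0.3635]
Step 8: x=[9.3057] v=[-0.4119]
Step 9: x=[9.2828] v=[-0.4589]
Step 10: x=[9.2576] v=[-0.5044]
Step 11: x=[9.2302] v=[-0.5482]
Step 12: x=[9.2007] v=[-0.5902]
Step 13: x=[9.1692] v=[-0.6302]
Step 14: x=[9.1358] v=[-0.6681]
Step 15: x=[9.1006] v=[-0.7038]
Step 16: x=[9.0637] v=[-0.7372]
Step 17: x=[9.0253] v=[-0.7681]
Step 18: x=[8.9855] v=[-0.7965]
Step 19: x=[8.9444] v=[-0.8222]
Step 20: x=[8.9021] v=[-0.8452]
Step 21: x=[8.8588] v=[-0.8653]
Step 22: x=[8.8147] v=[-0.8826]
Step 23: x=[8.7699] v=[-0.8969]
Step 24: x=[8.7245] v=[-0.9082]
Step 25: x=[8.6787] v=[-0.9165]
Step 26: x=[8.6326] v=[-0.9217]
Step 27: x=[8.5864] v=[-0.9239]
Step 28: x=[8.5403] v=[-0.9230]
Step 29: x=[8.4944] v=[-0.9190]
Step 30: x=[8.4488] v=[-0.9120]
Step 31: x=[8.4037] v=[-0.9019]
Step 32: x=[8.3593] v=[-0.8888]
Step 33: x=[8.3157] v=[-0.8728]
Step 34: x=[8.2730] v=[-0.8538]
Step 35: x=[8.2314] v=[-0.8320]
Step 36: x=[8.1910] v=[-0.8074]
Step 37: x=[8.1520] v=[-0.7801]
Step 38: x=[8.1145] v=[-0.7502]
Step 39: x=[8.0786] v=[-0.7178]
Step 40: x=[8.0445] v=[-0.6830]
Step 41: x=[8.0122] v=[-0.6460]
Step 42: x=[7.9819] v=[-0.6068]
Step 43: x=[7.9536] v=[-0.5656]
Step 44: x=[7.9275] v=[-0.5225]
Step 45: x=[7.9036] v=[-0.4777]
Step 46: x=[7.8820] v=[-0.4313]
Step 47: x=[7.8628] v=[-0.3834]
Step 48: x=[7.8461] v=[-0.3343]
Step 49: x=[7.8319] v=[-0.2840]
Step 50: x=[7.8203] v=[-0.2328]
Step 51: x=[7.8113] v=[-0.1808]
Step 52: x=[7.8049] v=[-0.1282]
Step 53: x=[7.8011] v=[-0.0752]
Step 54: x=[7.8000] v=[-0.0219]
Step 55: x=[7.8016] v=[0.0314]
First v>=0 after going negative at step 55, time=2.7500

Answer: 2.7500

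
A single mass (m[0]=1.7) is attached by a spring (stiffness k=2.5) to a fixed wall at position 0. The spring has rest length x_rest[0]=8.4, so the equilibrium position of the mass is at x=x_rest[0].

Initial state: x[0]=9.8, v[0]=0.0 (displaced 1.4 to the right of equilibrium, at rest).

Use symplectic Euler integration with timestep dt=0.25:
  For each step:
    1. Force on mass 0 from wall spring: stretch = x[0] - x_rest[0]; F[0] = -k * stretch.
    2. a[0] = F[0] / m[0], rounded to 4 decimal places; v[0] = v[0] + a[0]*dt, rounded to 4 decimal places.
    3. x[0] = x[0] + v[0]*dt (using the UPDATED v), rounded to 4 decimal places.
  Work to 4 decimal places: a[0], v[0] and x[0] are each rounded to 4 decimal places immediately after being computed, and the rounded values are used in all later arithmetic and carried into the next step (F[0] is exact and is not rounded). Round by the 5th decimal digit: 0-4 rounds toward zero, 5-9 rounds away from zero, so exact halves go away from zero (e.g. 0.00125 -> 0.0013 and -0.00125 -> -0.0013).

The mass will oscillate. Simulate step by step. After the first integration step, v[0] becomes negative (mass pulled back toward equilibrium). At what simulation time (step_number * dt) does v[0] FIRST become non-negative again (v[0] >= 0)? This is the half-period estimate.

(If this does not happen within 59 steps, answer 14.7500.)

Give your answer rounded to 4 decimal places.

Step 0: x=[9.8000] v=[0.0000]
Step 1: x=[9.6713] v=[-0.5147]
Step 2: x=[9.4258] v=[-0.9821]
Step 3: x=[9.0860] v=[-1.3592]
Step 4: x=[8.6832] v=[-1.6114]
Step 5: x=[8.2543] v=[-1.7155]
Step 6: x=[7.8388] v=[-1.6619]
Step 7: x=[7.4749] v=[-1.4556]
Step 8: x=[7.1960] v=[-1.1155]
Step 9: x=[7.0278] v=[-0.6729]
Step 10: x=[6.9857] v=[-0.1684]
Step 11: x=[7.0736] v=[0.3516]
First v>=0 after going negative at step 11, time=2.7500

Answer: 2.7500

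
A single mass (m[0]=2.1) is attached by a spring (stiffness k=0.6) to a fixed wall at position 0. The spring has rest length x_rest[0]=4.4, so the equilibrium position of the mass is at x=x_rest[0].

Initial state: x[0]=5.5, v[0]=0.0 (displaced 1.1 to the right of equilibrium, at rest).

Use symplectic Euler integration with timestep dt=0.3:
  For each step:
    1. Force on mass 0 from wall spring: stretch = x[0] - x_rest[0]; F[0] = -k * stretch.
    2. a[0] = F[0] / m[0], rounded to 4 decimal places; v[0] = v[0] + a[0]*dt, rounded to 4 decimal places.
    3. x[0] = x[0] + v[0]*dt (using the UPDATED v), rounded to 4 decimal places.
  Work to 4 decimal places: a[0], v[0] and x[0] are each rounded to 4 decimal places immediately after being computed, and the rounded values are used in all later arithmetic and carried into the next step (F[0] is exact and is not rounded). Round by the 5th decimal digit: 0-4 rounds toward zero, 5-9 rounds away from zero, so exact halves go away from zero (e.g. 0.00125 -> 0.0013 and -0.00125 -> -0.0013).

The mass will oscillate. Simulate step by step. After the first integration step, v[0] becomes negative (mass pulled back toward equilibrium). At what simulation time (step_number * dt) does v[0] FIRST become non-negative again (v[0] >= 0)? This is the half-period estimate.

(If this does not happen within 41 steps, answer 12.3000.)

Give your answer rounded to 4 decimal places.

Answer: 6.0000

Derivation:
Step 0: x=[5.5000] v=[0.0000]
Step 1: x=[5.4717] v=[-0.0943]
Step 2: x=[5.4158] v=[-0.1862]
Step 3: x=[5.3338] v=[-0.2733]
Step 4: x=[5.2278] v=[-0.3533]
Step 5: x=[5.1005] v=[-0.4243]
Step 6: x=[4.9552] v=[-0.4843]
Step 7: x=[4.7956] v=[-0.5319]
Step 8: x=[4.6259] v=[-0.5658]
Step 9: x=[4.4503] v=[-0.5852]
Step 10: x=[4.2735] v=[-0.5895]
Step 11: x=[4.0999] v=[-0.5787]
Step 12: x=[3.9340] v=[-0.5530]
Step 13: x=[3.7801] v=[-0.5131]
Step 14: x=[3.6421] v=[-0.4600]
Step 15: x=[3.5236] v=[-0.3951]
Step 16: x=[3.4276] v=[-0.3200]
Step 17: x=[3.3566] v=[-0.2367]
Step 18: x=[3.3124] v=[-0.1473]
Step 19: x=[3.2962] v=[-0.0541]
Step 20: x=[3.3084] v=[0.0405]
First v>=0 after going negative at step 20, time=6.0000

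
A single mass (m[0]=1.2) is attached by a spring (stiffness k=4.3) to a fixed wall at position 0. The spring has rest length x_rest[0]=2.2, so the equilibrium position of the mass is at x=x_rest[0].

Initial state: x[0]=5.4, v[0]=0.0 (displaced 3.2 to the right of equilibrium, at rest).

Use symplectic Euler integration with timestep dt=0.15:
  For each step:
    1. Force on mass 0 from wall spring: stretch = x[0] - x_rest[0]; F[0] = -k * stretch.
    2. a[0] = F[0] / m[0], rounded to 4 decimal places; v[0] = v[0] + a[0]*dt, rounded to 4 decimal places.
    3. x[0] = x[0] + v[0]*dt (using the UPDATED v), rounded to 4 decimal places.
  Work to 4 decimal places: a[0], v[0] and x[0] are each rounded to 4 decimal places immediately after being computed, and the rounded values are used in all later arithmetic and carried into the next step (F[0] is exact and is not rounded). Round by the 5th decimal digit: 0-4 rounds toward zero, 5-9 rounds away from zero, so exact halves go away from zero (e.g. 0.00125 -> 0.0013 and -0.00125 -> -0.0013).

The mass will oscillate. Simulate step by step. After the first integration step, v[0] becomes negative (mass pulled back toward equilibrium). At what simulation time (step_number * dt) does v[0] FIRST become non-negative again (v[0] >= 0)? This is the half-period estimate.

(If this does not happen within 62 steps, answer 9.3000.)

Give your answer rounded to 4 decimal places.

Answer: 1.8000

Derivation:
Step 0: x=[5.4000] v=[0.0000]
Step 1: x=[5.1420] v=[-1.7200]
Step 2: x=[4.6468] v=[-3.3013]
Step 3: x=[3.9543] v=[-4.6165]
Step 4: x=[3.1204] v=[-5.5594]
Step 5: x=[2.2123] v=[-6.0541]
Step 6: x=[1.3032] v=[-6.0607]
Step 7: x=[0.4664] v=[-5.5787]
Step 8: x=[-0.2306] v=[-4.6469]
Step 9: x=[-0.7317] v=[-3.3404]
Step 10: x=[-0.9964] v=[-1.7646]
Step 11: x=[-1.0034] v=[-0.0465]
Step 12: x=[-0.7521] v=[1.6753]
First v>=0 after going negative at step 12, time=1.8000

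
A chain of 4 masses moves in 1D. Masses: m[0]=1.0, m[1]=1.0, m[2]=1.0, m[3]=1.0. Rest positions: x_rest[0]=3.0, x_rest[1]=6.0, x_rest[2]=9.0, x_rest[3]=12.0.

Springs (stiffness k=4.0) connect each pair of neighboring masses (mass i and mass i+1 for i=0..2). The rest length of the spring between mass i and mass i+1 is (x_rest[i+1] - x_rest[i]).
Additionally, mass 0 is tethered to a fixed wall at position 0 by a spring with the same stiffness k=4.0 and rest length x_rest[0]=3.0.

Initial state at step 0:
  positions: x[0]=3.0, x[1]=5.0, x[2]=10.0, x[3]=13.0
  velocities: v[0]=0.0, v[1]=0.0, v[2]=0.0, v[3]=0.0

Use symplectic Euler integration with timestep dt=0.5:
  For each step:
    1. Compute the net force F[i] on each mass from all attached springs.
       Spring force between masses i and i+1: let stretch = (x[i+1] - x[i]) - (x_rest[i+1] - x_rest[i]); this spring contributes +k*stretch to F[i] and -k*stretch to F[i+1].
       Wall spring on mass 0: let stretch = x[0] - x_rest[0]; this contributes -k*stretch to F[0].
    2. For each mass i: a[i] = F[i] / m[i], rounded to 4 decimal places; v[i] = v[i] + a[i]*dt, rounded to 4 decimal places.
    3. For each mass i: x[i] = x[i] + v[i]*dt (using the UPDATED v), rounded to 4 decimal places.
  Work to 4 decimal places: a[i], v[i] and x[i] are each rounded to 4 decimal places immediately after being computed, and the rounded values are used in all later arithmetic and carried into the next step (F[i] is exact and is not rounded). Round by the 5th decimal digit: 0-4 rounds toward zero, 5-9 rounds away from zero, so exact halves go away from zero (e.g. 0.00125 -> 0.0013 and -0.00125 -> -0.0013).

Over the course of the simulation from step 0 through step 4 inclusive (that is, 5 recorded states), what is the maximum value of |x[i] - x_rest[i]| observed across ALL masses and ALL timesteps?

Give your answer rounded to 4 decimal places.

Answer: 2.0000

Derivation:
Step 0: x=[3.0000 5.0000 10.0000 13.0000] v=[0.0000 0.0000 0.0000 0.0000]
Step 1: x=[2.0000 8.0000 8.0000 13.0000] v=[-2.0000 6.0000 -4.0000 0.0000]
Step 2: x=[5.0000 5.0000 11.0000 11.0000] v=[6.0000 -6.0000 6.0000 -4.0000]
Step 3: x=[3.0000 8.0000 8.0000 12.0000] v=[-4.0000 6.0000 -6.0000 2.0000]
Step 4: x=[3.0000 6.0000 9.0000 12.0000] v=[0.0000 -4.0000 2.0000 0.0000]
Max displacement = 2.0000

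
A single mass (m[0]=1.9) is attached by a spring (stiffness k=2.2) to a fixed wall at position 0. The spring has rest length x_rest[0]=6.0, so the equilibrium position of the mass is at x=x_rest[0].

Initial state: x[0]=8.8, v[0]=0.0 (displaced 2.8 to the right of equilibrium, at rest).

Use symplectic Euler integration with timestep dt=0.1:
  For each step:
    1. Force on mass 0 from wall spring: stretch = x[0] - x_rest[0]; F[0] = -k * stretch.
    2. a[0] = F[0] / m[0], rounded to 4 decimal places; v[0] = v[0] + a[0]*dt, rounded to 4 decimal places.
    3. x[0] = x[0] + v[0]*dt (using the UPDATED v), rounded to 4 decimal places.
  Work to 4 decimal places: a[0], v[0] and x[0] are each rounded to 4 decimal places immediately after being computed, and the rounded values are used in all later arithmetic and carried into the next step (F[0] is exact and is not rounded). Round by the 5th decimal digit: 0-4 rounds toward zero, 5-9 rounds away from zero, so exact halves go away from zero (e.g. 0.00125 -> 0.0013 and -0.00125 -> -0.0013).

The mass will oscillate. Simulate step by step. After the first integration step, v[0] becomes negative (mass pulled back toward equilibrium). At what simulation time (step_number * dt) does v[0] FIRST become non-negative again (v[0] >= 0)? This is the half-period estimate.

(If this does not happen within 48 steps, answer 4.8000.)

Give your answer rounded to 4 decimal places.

Step 0: x=[8.8000] v=[0.0000]
Step 1: x=[8.7676] v=[-0.3242]
Step 2: x=[8.7031] v=[-0.6447]
Step 3: x=[8.6073] v=[-0.9577]
Step 4: x=[8.4813] v=[-1.2596]
Step 5: x=[8.3266] v=[-1.5469]
Step 6: x=[8.1450] v=[-1.8163]
Step 7: x=[7.9385] v=[-2.0647]
Step 8: x=[7.7096] v=[-2.2892]
Step 9: x=[7.4609] v=[-2.4872]
Step 10: x=[7.1953] v=[-2.6564]
Step 11: x=[6.9158] v=[-2.7948]
Step 12: x=[6.6257] v=[-2.9008]
Step 13: x=[6.3284] v=[-2.9733]
Step 14: x=[6.0273] v=[-3.0113]
Step 15: x=[5.7259] v=[-3.0145]
Step 16: x=[5.4276] v=[-2.9828]
Step 17: x=[5.1360] v=[-2.9165]
Step 18: x=[4.8544] v=[-2.8165]
Step 19: x=[4.5860] v=[-2.6839]
Step 20: x=[4.3340] v=[-2.5202]
Step 21: x=[4.1013] v=[-2.3273]
Step 22: x=[3.8906] v=[-2.1075]
Step 23: x=[3.7043] v=[-1.8633]
Step 24: x=[3.5446] v=[-1.5975]
Step 25: x=[3.4133] v=[-1.3132]
Step 26: x=[3.3119] v=[-1.0137]
Step 27: x=[3.2417] v=[-0.7025]
Step 28: x=[3.2034] v=[-0.3831]
Step 29: x=[3.1975] v=[-0.0593]
Step 30: x=[3.2240] v=[0.2652]
First v>=0 after going negative at step 30, time=3.0000

Answer: 3.0000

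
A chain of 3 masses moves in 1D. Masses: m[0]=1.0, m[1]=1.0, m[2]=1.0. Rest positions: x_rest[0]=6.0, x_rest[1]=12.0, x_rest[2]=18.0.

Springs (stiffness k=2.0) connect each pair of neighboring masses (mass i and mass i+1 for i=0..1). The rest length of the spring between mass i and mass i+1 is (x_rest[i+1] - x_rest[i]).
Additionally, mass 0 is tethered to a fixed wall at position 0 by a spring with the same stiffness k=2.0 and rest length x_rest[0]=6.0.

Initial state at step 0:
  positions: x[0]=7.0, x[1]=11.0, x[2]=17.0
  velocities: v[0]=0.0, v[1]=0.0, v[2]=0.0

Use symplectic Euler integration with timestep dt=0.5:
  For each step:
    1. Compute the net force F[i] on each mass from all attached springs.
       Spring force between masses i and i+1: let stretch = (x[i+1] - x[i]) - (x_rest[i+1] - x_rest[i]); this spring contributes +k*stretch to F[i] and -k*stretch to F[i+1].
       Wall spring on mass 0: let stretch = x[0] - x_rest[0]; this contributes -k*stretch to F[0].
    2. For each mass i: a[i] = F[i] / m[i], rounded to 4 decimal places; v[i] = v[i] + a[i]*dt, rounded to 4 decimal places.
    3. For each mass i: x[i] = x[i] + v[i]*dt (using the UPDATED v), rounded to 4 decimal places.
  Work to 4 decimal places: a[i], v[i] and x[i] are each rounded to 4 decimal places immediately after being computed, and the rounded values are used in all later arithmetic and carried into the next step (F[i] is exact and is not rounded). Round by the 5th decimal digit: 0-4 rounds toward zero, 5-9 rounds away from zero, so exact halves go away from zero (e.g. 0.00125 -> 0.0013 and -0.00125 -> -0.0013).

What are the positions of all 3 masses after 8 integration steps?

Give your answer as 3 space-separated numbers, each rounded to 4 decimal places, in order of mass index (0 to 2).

Step 0: x=[7.0000 11.0000 17.0000] v=[0.0000 0.0000 0.0000]
Step 1: x=[5.5000 12.0000 17.0000] v=[-3.0000 2.0000 0.0000]
Step 2: x=[4.5000 12.2500 17.5000] v=[-2.0000 0.5000 1.0000]
Step 3: x=[5.1250 11.2500 18.3750] v=[1.2500 -2.0000 1.7500]
Step 4: x=[6.2500 10.7500 18.6875] v=[2.2500 -1.0000 0.6250]
Step 5: x=[6.5000 11.9688 18.0313] v=[0.5000 2.4375 -1.3125]
Step 6: x=[6.2344 13.4844 17.3438] v=[-0.5312 3.0312 -1.3750]
Step 7: x=[6.4766 13.3047 17.7266] v=[0.4844 -0.3594 0.7656]
Step 8: x=[6.8946 11.9219 18.8985] v=[0.8359 -2.7656 2.3437]

Answer: 6.8946 11.9219 18.8985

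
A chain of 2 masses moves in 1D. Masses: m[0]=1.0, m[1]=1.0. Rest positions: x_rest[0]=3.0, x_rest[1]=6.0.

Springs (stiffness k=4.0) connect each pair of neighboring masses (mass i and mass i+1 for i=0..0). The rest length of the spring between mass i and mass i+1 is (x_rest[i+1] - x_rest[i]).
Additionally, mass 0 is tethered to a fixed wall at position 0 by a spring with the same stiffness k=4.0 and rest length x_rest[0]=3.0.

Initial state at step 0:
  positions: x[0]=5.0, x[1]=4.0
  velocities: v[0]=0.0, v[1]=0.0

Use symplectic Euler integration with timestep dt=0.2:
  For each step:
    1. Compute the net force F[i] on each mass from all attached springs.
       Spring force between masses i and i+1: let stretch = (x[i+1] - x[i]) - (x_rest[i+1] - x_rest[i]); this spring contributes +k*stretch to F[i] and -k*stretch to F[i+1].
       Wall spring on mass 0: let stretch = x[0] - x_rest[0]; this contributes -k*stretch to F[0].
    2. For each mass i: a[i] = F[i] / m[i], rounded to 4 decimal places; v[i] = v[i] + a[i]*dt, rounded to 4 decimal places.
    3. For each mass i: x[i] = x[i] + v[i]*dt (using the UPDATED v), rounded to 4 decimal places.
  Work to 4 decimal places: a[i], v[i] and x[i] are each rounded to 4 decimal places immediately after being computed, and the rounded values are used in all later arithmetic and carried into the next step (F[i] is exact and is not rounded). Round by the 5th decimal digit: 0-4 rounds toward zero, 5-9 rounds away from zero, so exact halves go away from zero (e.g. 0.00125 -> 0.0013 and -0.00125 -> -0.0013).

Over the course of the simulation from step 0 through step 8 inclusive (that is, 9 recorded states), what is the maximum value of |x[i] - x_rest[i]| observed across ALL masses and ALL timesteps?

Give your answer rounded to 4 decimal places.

Step 0: x=[5.0000 4.0000] v=[0.0000 0.0000]
Step 1: x=[4.0400 4.6400] v=[-4.8000 3.2000]
Step 2: x=[2.5296 5.6640] v=[-7.5520 5.1200]
Step 3: x=[1.1160 6.6665] v=[-7.0682 5.0125]
Step 4: x=[0.4119 7.2609] v=[-3.5206 2.9721]
Step 5: x=[0.7377 7.2395] v=[1.6291 -0.1071]
Step 6: x=[1.9858 6.6578] v=[6.2404 -2.9085]
Step 7: x=[3.6637 5.8086] v=[8.3894 -4.2461]
Step 8: x=[5.0986 5.0962] v=[7.1744 -3.5620]
Max displacement = 2.5881

Answer: 2.5881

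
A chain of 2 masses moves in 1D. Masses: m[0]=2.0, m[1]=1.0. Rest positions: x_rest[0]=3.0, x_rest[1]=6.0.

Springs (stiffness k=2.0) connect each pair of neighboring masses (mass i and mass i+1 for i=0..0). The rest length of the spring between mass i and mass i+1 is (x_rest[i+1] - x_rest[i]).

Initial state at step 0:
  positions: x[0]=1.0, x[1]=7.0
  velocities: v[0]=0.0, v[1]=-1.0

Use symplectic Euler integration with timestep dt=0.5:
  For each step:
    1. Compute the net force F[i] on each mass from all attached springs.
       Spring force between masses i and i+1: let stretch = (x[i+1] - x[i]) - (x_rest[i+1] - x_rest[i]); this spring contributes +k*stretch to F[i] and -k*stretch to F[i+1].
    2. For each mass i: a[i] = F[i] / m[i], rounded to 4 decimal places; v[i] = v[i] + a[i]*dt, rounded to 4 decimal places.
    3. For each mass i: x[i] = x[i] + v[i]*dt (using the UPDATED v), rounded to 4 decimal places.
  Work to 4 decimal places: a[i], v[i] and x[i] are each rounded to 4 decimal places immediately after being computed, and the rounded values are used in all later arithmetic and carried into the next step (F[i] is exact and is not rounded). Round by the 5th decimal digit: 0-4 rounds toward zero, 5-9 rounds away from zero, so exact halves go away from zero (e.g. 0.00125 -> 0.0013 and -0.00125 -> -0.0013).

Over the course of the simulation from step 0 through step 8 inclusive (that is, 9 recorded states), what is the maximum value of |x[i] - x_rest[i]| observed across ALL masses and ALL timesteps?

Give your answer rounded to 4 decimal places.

Step 0: x=[1.0000 7.0000] v=[0.0000 -1.0000]
Step 1: x=[1.7500 5.0000] v=[1.5000 -4.0000]
Step 2: x=[2.5625 2.8750] v=[1.6250 -4.2500]
Step 3: x=[2.7032 2.0938] v=[0.2813 -1.5625]
Step 4: x=[1.9415 3.1173] v=[-1.5234 2.0469]
Step 5: x=[0.7238 5.0529] v=[-2.4355 3.8711]
Step 6: x=[-0.1617 6.3239] v=[-1.7710 2.5420]
Step 7: x=[-0.1758 5.8521] v=[-0.0282 -0.9436]
Step 8: x=[0.5671 3.8664] v=[1.4858 -3.9715]
Max displacement = 3.9062

Answer: 3.9062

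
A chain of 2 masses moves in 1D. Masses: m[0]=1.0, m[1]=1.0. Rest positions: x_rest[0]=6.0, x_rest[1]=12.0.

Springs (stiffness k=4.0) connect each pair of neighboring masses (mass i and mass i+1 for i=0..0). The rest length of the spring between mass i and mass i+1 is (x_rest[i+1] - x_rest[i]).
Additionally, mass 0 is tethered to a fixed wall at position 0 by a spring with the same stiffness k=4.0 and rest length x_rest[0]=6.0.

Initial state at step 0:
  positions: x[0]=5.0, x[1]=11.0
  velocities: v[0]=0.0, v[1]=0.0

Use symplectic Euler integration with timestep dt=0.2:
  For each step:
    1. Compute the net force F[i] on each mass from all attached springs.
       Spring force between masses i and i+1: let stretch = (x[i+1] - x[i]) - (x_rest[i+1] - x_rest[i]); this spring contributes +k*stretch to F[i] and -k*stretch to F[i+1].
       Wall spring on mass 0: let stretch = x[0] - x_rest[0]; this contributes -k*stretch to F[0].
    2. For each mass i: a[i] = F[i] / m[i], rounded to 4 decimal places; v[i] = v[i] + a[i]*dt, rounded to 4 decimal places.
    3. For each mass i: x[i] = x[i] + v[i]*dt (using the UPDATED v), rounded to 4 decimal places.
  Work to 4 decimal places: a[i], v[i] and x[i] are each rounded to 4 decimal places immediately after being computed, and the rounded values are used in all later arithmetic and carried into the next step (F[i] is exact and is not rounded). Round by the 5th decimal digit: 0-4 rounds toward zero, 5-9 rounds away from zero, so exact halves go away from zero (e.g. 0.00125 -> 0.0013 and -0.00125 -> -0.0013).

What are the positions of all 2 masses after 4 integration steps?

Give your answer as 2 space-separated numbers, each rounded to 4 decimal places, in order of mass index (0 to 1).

Step 0: x=[5.0000 11.0000] v=[0.0000 0.0000]
Step 1: x=[5.1600 11.0000] v=[0.8000 0.0000]
Step 2: x=[5.4288 11.0256] v=[1.3440 0.1280]
Step 3: x=[5.7245 11.1157] v=[1.4784 0.4506]
Step 4: x=[5.9669 11.3032] v=[1.2118 0.9376]

Answer: 5.9669 11.3032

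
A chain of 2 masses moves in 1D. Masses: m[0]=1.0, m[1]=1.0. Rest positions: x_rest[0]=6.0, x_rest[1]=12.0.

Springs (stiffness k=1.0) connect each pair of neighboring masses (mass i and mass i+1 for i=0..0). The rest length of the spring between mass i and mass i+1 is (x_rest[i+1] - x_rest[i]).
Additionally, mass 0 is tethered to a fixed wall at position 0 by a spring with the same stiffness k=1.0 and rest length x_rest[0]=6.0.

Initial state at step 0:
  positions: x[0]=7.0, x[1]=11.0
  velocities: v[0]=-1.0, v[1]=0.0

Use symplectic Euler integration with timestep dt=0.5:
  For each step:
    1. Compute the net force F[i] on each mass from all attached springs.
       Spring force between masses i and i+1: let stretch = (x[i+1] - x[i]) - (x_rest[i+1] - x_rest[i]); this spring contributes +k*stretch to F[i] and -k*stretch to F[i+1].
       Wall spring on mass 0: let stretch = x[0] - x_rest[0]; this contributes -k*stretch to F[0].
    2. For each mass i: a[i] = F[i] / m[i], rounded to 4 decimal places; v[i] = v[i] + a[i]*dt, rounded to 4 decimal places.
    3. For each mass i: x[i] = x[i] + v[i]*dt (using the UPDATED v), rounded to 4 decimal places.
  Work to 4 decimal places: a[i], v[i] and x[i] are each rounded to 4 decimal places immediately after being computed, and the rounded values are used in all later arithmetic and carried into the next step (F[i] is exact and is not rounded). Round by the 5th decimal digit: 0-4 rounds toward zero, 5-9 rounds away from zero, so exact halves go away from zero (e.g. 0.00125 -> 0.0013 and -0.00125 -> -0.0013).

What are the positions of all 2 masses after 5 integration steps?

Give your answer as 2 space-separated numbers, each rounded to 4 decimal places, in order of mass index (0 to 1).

Answer: 5.8203 11.1514

Derivation:
Step 0: x=[7.0000 11.0000] v=[-1.0000 0.0000]
Step 1: x=[5.7500 11.5000] v=[-2.5000 1.0000]
Step 2: x=[4.5000 12.0625] v=[-2.5000 1.1250]
Step 3: x=[4.0156 12.2344] v=[-0.9688 0.3438]
Step 4: x=[4.5820 11.8516] v=[1.1328 -0.7656]
Step 5: x=[5.8203 11.1514] v=[2.4766 -1.4004]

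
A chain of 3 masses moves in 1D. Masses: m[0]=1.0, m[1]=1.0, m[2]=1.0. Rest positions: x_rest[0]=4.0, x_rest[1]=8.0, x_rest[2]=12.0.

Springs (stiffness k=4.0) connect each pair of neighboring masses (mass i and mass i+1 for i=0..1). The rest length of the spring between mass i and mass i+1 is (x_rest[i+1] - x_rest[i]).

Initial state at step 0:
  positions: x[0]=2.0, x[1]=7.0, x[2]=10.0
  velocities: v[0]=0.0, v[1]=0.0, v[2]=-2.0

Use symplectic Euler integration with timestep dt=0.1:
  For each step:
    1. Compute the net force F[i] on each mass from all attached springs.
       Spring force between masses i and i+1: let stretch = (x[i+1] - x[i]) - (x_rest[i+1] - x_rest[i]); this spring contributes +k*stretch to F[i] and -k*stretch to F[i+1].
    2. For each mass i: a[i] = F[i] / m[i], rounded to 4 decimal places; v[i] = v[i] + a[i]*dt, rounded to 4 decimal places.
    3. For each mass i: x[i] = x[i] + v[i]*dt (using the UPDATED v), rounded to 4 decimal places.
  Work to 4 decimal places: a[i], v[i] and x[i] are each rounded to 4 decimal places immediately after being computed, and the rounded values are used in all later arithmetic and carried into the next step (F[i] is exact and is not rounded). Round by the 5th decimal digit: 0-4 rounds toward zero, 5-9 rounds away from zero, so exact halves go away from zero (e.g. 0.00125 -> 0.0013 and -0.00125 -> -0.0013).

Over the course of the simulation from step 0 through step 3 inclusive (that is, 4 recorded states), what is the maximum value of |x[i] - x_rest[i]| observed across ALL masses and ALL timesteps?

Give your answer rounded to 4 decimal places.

Step 0: x=[2.0000 7.0000 10.0000] v=[0.0000 0.0000 -2.0000]
Step 1: x=[2.0400 6.9200 9.8400] v=[0.4000 -0.8000 -1.6000]
Step 2: x=[2.1152 6.7616 9.7232] v=[0.7520 -1.5840 -1.1680]
Step 3: x=[2.2163 6.5358 9.6479] v=[1.0106 -2.2579 -0.7526]
Max displacement = 2.3521

Answer: 2.3521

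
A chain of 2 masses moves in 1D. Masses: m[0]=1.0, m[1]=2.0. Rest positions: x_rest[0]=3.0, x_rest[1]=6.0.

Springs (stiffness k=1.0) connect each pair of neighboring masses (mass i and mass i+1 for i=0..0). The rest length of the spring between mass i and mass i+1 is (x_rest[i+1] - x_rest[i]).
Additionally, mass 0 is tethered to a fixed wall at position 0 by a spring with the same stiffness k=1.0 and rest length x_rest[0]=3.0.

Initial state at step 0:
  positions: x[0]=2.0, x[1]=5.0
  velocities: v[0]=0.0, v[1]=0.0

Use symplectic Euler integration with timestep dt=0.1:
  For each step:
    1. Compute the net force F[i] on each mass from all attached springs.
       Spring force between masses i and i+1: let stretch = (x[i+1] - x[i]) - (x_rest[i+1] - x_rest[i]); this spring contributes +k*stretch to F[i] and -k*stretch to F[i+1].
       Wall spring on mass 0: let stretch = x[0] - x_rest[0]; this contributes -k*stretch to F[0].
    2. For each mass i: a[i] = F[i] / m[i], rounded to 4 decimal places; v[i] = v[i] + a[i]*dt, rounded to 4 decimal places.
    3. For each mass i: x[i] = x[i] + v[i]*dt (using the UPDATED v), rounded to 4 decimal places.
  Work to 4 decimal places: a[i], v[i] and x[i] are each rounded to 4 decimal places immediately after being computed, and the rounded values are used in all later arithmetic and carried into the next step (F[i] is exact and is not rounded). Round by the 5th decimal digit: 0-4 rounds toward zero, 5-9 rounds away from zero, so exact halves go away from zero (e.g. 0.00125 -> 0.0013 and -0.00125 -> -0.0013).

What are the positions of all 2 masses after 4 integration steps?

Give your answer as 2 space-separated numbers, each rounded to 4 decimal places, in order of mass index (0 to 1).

Step 0: x=[2.0000 5.0000] v=[0.0000 0.0000]
Step 1: x=[2.0100 5.0000] v=[0.1000 0.0000]
Step 2: x=[2.0298 5.0001] v=[0.1980 0.0005]
Step 3: x=[2.0590 5.0003] v=[0.2921 0.0020]
Step 4: x=[2.0970 5.0008] v=[0.3803 0.0049]

Answer: 2.0970 5.0008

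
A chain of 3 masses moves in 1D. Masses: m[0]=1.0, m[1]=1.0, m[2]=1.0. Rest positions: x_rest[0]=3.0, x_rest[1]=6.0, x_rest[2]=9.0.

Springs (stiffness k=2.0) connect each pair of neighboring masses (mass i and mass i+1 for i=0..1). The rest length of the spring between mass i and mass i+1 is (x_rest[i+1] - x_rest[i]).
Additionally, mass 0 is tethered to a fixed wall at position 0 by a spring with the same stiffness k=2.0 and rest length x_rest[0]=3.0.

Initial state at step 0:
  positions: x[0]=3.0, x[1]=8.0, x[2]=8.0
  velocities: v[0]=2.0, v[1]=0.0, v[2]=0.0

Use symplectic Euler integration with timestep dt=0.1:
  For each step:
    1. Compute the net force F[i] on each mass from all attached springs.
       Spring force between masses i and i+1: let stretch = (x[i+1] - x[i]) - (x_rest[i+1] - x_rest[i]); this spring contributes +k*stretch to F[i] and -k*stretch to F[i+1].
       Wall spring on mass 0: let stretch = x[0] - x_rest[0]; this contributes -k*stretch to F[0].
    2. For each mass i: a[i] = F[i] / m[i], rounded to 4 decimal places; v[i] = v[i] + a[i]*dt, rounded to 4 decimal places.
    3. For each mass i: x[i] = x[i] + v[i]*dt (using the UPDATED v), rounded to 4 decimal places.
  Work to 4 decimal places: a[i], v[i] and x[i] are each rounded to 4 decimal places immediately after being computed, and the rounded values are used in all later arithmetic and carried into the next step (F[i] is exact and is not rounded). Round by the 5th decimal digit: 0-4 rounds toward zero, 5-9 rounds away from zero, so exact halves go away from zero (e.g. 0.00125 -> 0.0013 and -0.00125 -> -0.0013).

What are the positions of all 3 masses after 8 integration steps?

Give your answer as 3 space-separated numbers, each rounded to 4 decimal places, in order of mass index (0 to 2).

Answer: 4.8189 5.7602 9.5853

Derivation:
Step 0: x=[3.0000 8.0000 8.0000] v=[2.0000 0.0000 0.0000]
Step 1: x=[3.2400 7.9000 8.0600] v=[2.4000 -1.0000 0.6000]
Step 2: x=[3.5084 7.7100 8.1768] v=[2.6840 -1.9000 1.1680]
Step 3: x=[3.7907 7.4453 8.3443] v=[2.8226 -2.6470 1.6746]
Step 4: x=[4.0702 7.1255 8.5538] v=[2.7954 -3.1981 2.0948]
Step 5: x=[4.3294 6.7732 8.7947] v=[2.5924 -3.5235 2.4091]
Step 6: x=[4.5509 6.4124 9.0552] v=[2.2153 -3.6080 2.6048]
Step 7: x=[4.7186 6.0672 9.3228] v=[1.6774 -3.4517 2.6762]
Step 8: x=[4.8189 5.7602 9.5853] v=[1.0034 -3.0703 2.6251]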